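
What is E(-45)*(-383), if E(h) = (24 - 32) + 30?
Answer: -8426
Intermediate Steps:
E(h) = 22 (E(h) = -8 + 30 = 22)
E(-45)*(-383) = 22*(-383) = -8426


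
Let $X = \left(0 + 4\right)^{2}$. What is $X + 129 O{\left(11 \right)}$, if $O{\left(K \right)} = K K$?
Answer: $15625$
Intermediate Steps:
$O{\left(K \right)} = K^{2}$
$X = 16$ ($X = 4^{2} = 16$)
$X + 129 O{\left(11 \right)} = 16 + 129 \cdot 11^{2} = 16 + 129 \cdot 121 = 16 + 15609 = 15625$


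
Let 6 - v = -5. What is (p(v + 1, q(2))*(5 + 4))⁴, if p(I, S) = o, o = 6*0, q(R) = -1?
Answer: 0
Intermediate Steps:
v = 11 (v = 6 - 1*(-5) = 6 + 5 = 11)
o = 0
p(I, S) = 0
(p(v + 1, q(2))*(5 + 4))⁴ = (0*(5 + 4))⁴ = (0*9)⁴ = 0⁴ = 0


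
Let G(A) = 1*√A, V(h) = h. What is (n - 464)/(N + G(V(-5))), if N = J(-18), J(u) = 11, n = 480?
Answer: 88/63 - 8*I*√5/63 ≈ 1.3968 - 0.28395*I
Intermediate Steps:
G(A) = √A
N = 11
(n - 464)/(N + G(V(-5))) = (480 - 464)/(11 + √(-5)) = 16/(11 + I*√5)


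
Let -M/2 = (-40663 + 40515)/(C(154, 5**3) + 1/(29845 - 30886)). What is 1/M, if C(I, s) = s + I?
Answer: 145219/154068 ≈ 0.94256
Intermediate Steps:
C(I, s) = I + s
M = 154068/145219 (M = -2*(-40663 + 40515)/((154 + 5**3) + 1/(29845 - 30886)) = -(-296)/((154 + 125) + 1/(-1041)) = -(-296)/(279 - 1/1041) = -(-296)/290438/1041 = -(-296)*1041/290438 = -2*(-77034/145219) = 154068/145219 ≈ 1.0609)
1/M = 1/(154068/145219) = 145219/154068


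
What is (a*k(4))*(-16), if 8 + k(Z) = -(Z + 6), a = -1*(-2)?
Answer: 576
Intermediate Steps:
a = 2
k(Z) = -14 - Z (k(Z) = -8 - (Z + 6) = -8 - (6 + Z) = -8 + (-6 - Z) = -14 - Z)
(a*k(4))*(-16) = (2*(-14 - 1*4))*(-16) = (2*(-14 - 4))*(-16) = (2*(-18))*(-16) = -36*(-16) = 576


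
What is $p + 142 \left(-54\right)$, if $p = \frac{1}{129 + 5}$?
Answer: $- \frac{1027511}{134} \approx -7668.0$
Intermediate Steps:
$p = \frac{1}{134} \approx 0.0074627$
$p + 142 \left(-54\right) = \frac{1}{134} + 142 \left(-54\right) = \frac{1}{134} - 7668 = - \frac{1027511}{134}$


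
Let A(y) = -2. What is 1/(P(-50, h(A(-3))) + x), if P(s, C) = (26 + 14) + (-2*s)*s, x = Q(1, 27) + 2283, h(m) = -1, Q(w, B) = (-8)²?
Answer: -1/2613 ≈ -0.00038270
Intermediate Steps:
Q(w, B) = 64
x = 2347 (x = 64 + 2283 = 2347)
P(s, C) = 40 - 2*s²
1/(P(-50, h(A(-3))) + x) = 1/((40 - 2*(-50)²) + 2347) = 1/((40 - 2*2500) + 2347) = 1/((40 - 5000) + 2347) = 1/(-4960 + 2347) = 1/(-2613) = -1/2613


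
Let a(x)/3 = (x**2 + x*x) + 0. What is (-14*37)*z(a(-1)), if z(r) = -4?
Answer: 2072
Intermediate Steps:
a(x) = 6*x**2 (a(x) = 3*((x**2 + x*x) + 0) = 3*((x**2 + x**2) + 0) = 3*(2*x**2 + 0) = 3*(2*x**2) = 6*x**2)
(-14*37)*z(a(-1)) = -14*37*(-4) = -518*(-4) = 2072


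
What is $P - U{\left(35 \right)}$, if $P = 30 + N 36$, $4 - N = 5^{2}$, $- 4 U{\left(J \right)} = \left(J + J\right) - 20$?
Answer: $- \frac{1427}{2} \approx -713.5$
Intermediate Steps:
$U{\left(J \right)} = 5 - \frac{J}{2}$ ($U{\left(J \right)} = - \frac{\left(J + J\right) - 20}{4} = - \frac{2 J - 20}{4} = - \frac{-20 + 2 J}{4} = 5 - \frac{J}{2}$)
$N = -21$ ($N = 4 - 5^{2} = 4 - 25 = -21$)
$P = -726$ ($P = 30 - 756 = -726$)
$P - U{\left(35 \right)} = -726 - \left(5 - \frac{35}{2}\right) = -726 - - \frac{25}{2} = -726 + \frac{25}{2} = - \frac{1427}{2}$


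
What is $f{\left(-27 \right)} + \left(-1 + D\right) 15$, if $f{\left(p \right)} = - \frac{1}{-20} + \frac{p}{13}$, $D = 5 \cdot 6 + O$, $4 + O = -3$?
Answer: $\frac{85273}{260} \approx 327.97$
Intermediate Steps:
$O = -7$ ($O = -4 - 3 = -7$)
$D = 23$ ($D = 5 \cdot 6 - 7 = 30 - 7 = 23$)
$f{\left(p \right)} = \frac{1}{20} + \frac{p}{13}$ ($f{\left(p \right)} = \left(-1\right) \left(- \frac{1}{20}\right) + p \frac{1}{13} = \frac{1}{20} + \frac{p}{13}$)
$f{\left(-27 \right)} + \left(-1 + D\right) 15 = \left(\frac{1}{20} + \frac{1}{13} \left(-27\right)\right) + \left(-1 + 23\right) 15 = \left(\frac{1}{20} - \frac{27}{13}\right) + 22 \cdot 15 = - \frac{527}{260} + 330 = \frac{85273}{260}$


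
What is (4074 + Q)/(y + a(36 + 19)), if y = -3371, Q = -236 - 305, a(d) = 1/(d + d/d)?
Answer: -197848/188775 ≈ -1.0481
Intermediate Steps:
a(d) = 1/(1 + d) (a(d) = 1/(d + 1) = 1/(1 + d))
Q = -541
(4074 + Q)/(y + a(36 + 19)) = (4074 - 541)/(-3371 + 1/(1 + (36 + 19))) = 3533/(-3371 + 1/(1 + 55)) = 3533/(-3371 + 1/56) = 3533/(-188775/56) = 3533*(-56/188775) = -197848/188775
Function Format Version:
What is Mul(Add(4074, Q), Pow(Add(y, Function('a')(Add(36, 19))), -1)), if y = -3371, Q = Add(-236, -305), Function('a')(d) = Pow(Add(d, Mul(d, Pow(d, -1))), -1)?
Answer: Rational(-197848, 188775) ≈ -1.0481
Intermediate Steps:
Function('a')(d) = Pow(Add(1, d), -1) (Function('a')(d) = Pow(Add(d, 1), -1) = Pow(Add(1, d), -1))
Q = -541
Mul(Add(4074, Q), Pow(Add(y, Function('a')(Add(36, 19))), -1)) = Mul(Add(4074, -541), Pow(Add(-3371, Pow(Add(1, Add(36, 19)), -1)), -1)) = Mul(3533, Pow(Add(-3371, Pow(Add(1, 55), -1)), -1)) = Mul(3533, Pow(Add(-3371, Pow(56, -1)), -1)) = Mul(3533, Pow(Add(-3371, Rational(1, 56)), -1)) = Mul(3533, Pow(Rational(-188775, 56), -1)) = Mul(3533, Rational(-56, 188775)) = Rational(-197848, 188775)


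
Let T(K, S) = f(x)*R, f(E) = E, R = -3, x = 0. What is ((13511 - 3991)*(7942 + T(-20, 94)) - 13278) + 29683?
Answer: 75624245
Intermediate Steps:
T(K, S) = 0 (T(K, S) = 0*(-3) = 0)
((13511 - 3991)*(7942 + T(-20, 94)) - 13278) + 29683 = ((13511 - 3991)*(7942 + 0) - 13278) + 29683 = (9520*7942 - 13278) + 29683 = (75607840 - 13278) + 29683 = 75594562 + 29683 = 75624245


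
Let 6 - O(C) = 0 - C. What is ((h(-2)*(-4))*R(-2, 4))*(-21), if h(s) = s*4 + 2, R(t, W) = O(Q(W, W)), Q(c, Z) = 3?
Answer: -4536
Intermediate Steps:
O(C) = 6 + C (O(C) = 6 - (0 - C) = 6 - (-1)*C = 6 + C)
R(t, W) = 9 (R(t, W) = 6 + 3 = 9)
h(s) = 2 + 4*s (h(s) = 4*s + 2 = 2 + 4*s)
((h(-2)*(-4))*R(-2, 4))*(-21) = (((2 + 4*(-2))*(-4))*9)*(-21) = (((2 - 8)*(-4))*9)*(-21) = (-6*(-4)*9)*(-21) = (24*9)*(-21) = 216*(-21) = -4536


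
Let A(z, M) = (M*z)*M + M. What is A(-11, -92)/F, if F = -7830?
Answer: 46598/3915 ≈ 11.902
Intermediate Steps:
A(z, M) = M + z*M² (A(z, M) = z*M² + M = M + z*M²)
A(-11, -92)/F = -92*(1 - 92*(-11))/(-7830) = -92*(1 + 1012)*(-1/7830) = -92*1013*(-1/7830) = -93196*(-1/7830) = 46598/3915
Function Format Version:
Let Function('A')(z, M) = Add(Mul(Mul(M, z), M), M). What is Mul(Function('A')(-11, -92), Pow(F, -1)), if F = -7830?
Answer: Rational(46598, 3915) ≈ 11.902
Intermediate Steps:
Function('A')(z, M) = Add(M, Mul(z, Pow(M, 2))) (Function('A')(z, M) = Add(Mul(z, Pow(M, 2)), M) = Add(M, Mul(z, Pow(M, 2))))
Mul(Function('A')(-11, -92), Pow(F, -1)) = Mul(Mul(-92, Add(1, Mul(-92, -11))), Pow(-7830, -1)) = Mul(Mul(-92, Add(1, 1012)), Rational(-1, 7830)) = Mul(Mul(-92, 1013), Rational(-1, 7830)) = Mul(-93196, Rational(-1, 7830)) = Rational(46598, 3915)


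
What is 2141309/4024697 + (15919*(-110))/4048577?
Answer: 1621647697563/16294295706169 ≈ 0.099522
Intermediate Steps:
2141309/4024697 + (15919*(-110))/4048577 = 2141309*(1/4024697) - 1751090*1/4048577 = 2141309/4024697 - 1751090/4048577 = 1621647697563/16294295706169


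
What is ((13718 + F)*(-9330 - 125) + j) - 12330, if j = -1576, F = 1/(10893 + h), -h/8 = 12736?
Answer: -2360730527713/18199 ≈ -1.2972e+8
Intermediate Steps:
h = -101888 (h = -8*12736 = -101888)
F = -1/90995 (F = 1/(10893 - 101888) = 1/(-90995) = -1/90995 ≈ -1.0990e-5)
((13718 + F)*(-9330 - 125) + j) - 12330 = ((13718 - 1/90995)*(-9330 - 125) - 1576) - 12330 = ((1248269409/90995)*(-9455) - 1576) - 12330 = (-2360477452419/18199 - 1576) - 12330 = -2360506134043/18199 - 12330 = -2360730527713/18199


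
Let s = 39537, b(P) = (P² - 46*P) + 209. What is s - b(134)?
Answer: 27536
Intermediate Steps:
b(P) = 209 + P² - 46*P
s - b(134) = 39537 - (209 + 134² - 46*134) = 39537 - (209 + 17956 - 6164) = 39537 - 1*12001 = 39537 - 12001 = 27536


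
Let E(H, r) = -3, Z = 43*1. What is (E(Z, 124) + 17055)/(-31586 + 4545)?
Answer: -2436/3863 ≈ -0.63060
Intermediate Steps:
Z = 43
(E(Z, 124) + 17055)/(-31586 + 4545) = (-3 + 17055)/(-31586 + 4545) = 17052/(-27041) = 17052*(-1/27041) = -2436/3863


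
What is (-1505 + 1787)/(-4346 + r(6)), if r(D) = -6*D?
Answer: -141/2191 ≈ -0.064354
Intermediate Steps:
(-1505 + 1787)/(-4346 + r(6)) = (-1505 + 1787)/(-4346 - 6*6) = 282/(-4346 - 36) = 282/(-4382) = 282*(-1/4382) = -141/2191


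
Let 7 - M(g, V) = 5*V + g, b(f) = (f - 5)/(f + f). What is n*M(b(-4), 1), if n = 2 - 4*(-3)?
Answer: 49/4 ≈ 12.250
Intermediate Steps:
n = 14 (n = 2 + 12 = 14)
b(f) = (-5 + f)/(2*f) (b(f) = (-5 + f)/((2*f)) = (-5 + f)*(1/(2*f)) = (-5 + f)/(2*f))
M(g, V) = 7 - g - 5*V (M(g, V) = 7 - (5*V + g) = 7 - (g + 5*V) = 7 + (-g - 5*V) = 7 - g - 5*V)
n*M(b(-4), 1) = 14*(7 - (-5 - 4)/(2*(-4)) - 5*1) = 14*(7 - (-1)*(-9)/(2*4) - 5) = 14*(7 - 1*9/8 - 5) = 14*(7 - 9/8 - 5) = 14*(7/8) = 49/4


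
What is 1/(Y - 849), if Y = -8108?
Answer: -1/8957 ≈ -0.00011164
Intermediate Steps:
1/(Y - 849) = 1/(-8108 - 849) = 1/(-8957) = -1/8957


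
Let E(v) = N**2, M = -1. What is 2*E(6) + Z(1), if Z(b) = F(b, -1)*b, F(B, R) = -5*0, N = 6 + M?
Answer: 50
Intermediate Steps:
N = 5 (N = 6 - 1 = 5)
F(B, R) = 0
Z(b) = 0 (Z(b) = 0*b = 0)
E(v) = 25 (E(v) = 5**2 = 25)
2*E(6) + Z(1) = 2*25 + 0 = 50 + 0 = 50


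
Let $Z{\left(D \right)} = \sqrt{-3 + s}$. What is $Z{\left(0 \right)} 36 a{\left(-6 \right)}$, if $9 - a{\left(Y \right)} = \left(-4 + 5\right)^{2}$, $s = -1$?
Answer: $576 i \approx 576.0 i$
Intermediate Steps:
$Z{\left(D \right)} = 2 i$ ($Z{\left(D \right)} = \sqrt{-3 - 1} = \sqrt{-4} = 2 i$)
$a{\left(Y \right)} = 8$ ($a{\left(Y \right)} = 9 - \left(-4 + 5\right)^{2} = 9 - 1^{2} = 9 - 1 = 8$)
$Z{\left(0 \right)} 36 a{\left(-6 \right)} = 2 i 36 \cdot 8 = 72 i 8 = 576 i$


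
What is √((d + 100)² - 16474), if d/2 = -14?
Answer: I*√11290 ≈ 106.25*I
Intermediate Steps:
d = -28 (d = 2*(-14) = -28)
√((d + 100)² - 16474) = √((-28 + 100)² - 16474) = √(72² - 16474) = √(5184 - 16474) = √(-11290) = I*√11290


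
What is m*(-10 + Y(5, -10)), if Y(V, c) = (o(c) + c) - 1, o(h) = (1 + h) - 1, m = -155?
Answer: 4805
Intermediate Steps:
o(h) = h
Y(V, c) = -1 + 2*c (Y(V, c) = (c + c) - 1 = 2*c - 1 = -1 + 2*c)
m*(-10 + Y(5, -10)) = -155*(-10 + (-1 + 2*(-10))) = -155*(-10 + (-1 - 20)) = -155*(-10 - 21) = -155*(-31) = 4805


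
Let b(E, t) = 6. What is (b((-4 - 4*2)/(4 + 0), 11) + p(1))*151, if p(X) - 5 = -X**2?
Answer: 1510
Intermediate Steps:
p(X) = 5 - X**2
(b((-4 - 4*2)/(4 + 0), 11) + p(1))*151 = (6 + (5 - 1*1**2))*151 = (6 + (5 - 1*1))*151 = (6 + (5 - 1))*151 = (6 + 4)*151 = 10*151 = 1510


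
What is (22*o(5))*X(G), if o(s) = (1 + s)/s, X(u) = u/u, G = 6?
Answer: 132/5 ≈ 26.400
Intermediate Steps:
X(u) = 1
o(s) = (1 + s)/s
(22*o(5))*X(G) = (22*((1 + 5)/5))*1 = (22*((⅕)*6))*1 = (22*(6/5))*1 = (132/5)*1 = 132/5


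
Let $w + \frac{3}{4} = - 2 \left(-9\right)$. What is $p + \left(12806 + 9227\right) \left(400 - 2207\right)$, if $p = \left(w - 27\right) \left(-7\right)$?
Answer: $- \frac{159254251}{4} \approx -3.9814 \cdot 10^{7}$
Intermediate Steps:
$w = \frac{69}{4}$ ($w = - \frac{3}{4} - 2 \left(-9\right) = - \frac{3}{4} - -18 = - \frac{3}{4} + 18 = \frac{69}{4} \approx 17.25$)
$p = \frac{273}{4}$ ($p = \left(\frac{69}{4} - 27\right) \left(-7\right) = \left(- \frac{39}{4}\right) \left(-7\right) = \frac{273}{4} \approx 68.25$)
$p + \left(12806 + 9227\right) \left(400 - 2207\right) = \frac{273}{4} + \left(12806 + 9227\right) \left(400 - 2207\right) = \frac{273}{4} + 22033 \left(-1807\right) = \frac{273}{4} - 39813631 = - \frac{159254251}{4}$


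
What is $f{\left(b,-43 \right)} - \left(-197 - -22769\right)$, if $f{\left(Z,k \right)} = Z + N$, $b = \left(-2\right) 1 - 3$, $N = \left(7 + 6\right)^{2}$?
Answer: $-22408$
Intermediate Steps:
$N = 169$ ($N = 13^{2} = 169$)
$b = -5$ ($b = -2 - 3 = -5$)
$f{\left(Z,k \right)} = 169 + Z$ ($f{\left(Z,k \right)} = Z + 169 = 169 + Z$)
$f{\left(b,-43 \right)} - \left(-197 - -22769\right) = \left(169 - 5\right) - \left(-197 - -22769\right) = 164 - \left(-197 + 22769\right) = 164 - 22572 = -22408$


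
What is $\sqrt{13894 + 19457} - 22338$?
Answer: $-22338 + \sqrt{33351} \approx -22155.0$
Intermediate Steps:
$\sqrt{13894 + 19457} - 22338 = \sqrt{33351} - 22338 = -22338 + \sqrt{33351}$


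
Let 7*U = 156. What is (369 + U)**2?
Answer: 7502121/49 ≈ 1.5310e+5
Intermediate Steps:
U = 156/7 (U = (1/7)*156 = 156/7 ≈ 22.286)
(369 + U)**2 = (369 + 156/7)**2 = (2739/7)**2 = 7502121/49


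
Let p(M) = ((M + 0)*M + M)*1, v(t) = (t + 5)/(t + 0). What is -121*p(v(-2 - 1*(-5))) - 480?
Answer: -14968/9 ≈ -1663.1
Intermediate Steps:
v(t) = (5 + t)/t
p(M) = M + M² (p(M) = (M*M + M)*1 = (M² + M)*1 = (M + M²)*1 = M + M²)
-121*p(v(-2 - 1*(-5))) - 480 = -121*(5 + (-2 - 1*(-5)))/(-2 - 1*(-5))*(1 + (5 + (-2 - 1*(-5)))/(-2 - 1*(-5))) - 480 = -121*(5 + (-2 + 5))/(-2 + 5)*(1 + (5 + (-2 + 5))/(-2 + 5)) - 480 = -121*(5 + 3)/3*(1 + (5 + 3)/3) - 480 = -121*(⅓)*8*(1 + (⅓)*8) - 480 = -968*(1 + 8/3)/3 - 480 = -968*11/(3*3) - 480 = -121*88/9 - 480 = -10648/9 - 480 = -14968/9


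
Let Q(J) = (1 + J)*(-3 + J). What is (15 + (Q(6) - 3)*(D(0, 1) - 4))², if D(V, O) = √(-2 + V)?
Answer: 2601 - 2052*I*√2 ≈ 2601.0 - 2902.0*I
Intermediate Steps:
(15 + (Q(6) - 3)*(D(0, 1) - 4))² = (15 + ((-3 + 6² - 2*6) - 3)*(√(-2 + 0) - 4))² = (15 + ((-3 + 36 - 12) - 3)*(√(-2) - 4))² = (15 + (21 - 3)*(I*√2 - 4))² = (15 + 18*(-4 + I*√2))² = (15 + (-72 + 18*I*√2))² = (-57 + 18*I*√2)²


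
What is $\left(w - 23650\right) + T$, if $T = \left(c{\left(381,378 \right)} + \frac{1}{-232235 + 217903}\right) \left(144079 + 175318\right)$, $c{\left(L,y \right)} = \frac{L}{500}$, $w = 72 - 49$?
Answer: $\frac{196824247853}{895750} \approx 2.1973 \cdot 10^{5}$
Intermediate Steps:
$w = 23$ ($w = 72 - 49 = 23$)
$c{\left(L,y \right)} = \frac{L}{500}$ ($c{\left(L,y \right)} = L \frac{1}{500} = \frac{L}{500}$)
$T = \frac{217988133103}{895750}$ ($T = \left(\frac{1}{500} \cdot 381 + \frac{1}{-232235 + 217903}\right) \left(144079 + 175318\right) = \left(\frac{381}{500} + \frac{1}{-14332}\right) 319397 = \left(\frac{381}{500} - \frac{1}{14332}\right) 319397 = \frac{682499}{895750} \cdot 319397 = \frac{217988133103}{895750} \approx 2.4336 \cdot 10^{5}$)
$\left(w - 23650\right) + T = \left(23 - 23650\right) + \frac{217988133103}{895750} = -23627 + \frac{217988133103}{895750} = \frac{196824247853}{895750}$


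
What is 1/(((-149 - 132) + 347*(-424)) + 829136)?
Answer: 1/681727 ≈ 1.4669e-6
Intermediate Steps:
1/(((-149 - 132) + 347*(-424)) + 829136) = 1/((-281 - 147128) + 829136) = 1/(-147409 + 829136) = 1/681727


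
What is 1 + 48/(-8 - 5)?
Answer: -35/13 ≈ -2.6923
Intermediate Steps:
1 + 48/(-8 - 5) = 1 + 48/(-13) = 1 - 1/13*48 = 1 - 48/13 = -35/13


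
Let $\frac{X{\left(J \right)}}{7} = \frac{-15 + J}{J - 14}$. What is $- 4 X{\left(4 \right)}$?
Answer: $- \frac{154}{5} \approx -30.8$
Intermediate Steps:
$X{\left(J \right)} = \frac{7 \left(-15 + J\right)}{-14 + J}$ ($X{\left(J \right)} = 7 \frac{-15 + J}{J - 14} = 7 \frac{-15 + J}{-14 + J} = \frac{7 \left(-15 + J\right)}{-14 + J}$)
$- 4 X{\left(4 \right)} = - 4 \frac{7 \left(-15 + 4\right)}{-14 + 4} = - 4 \cdot 7 \frac{1}{-10} \left(-11\right) = - 4 \cdot 7 \left(- \frac{1}{10}\right) \left(-11\right) = \left(-4\right) \frac{77}{10} = - \frac{154}{5}$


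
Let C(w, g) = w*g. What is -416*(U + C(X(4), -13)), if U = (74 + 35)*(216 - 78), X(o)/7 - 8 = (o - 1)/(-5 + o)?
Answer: -6068192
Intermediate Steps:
X(o) = 56 + 7*(-1 + o)/(-5 + o) (X(o) = 56 + 7*((o - 1)/(-5 + o)) = 56 + 7*((-1 + o)/(-5 + o)) = 56 + 7*(-1 + o)/(-5 + o))
U = 15042 (U = 109*138 = 15042)
C(w, g) = g*w
-416*(U + C(X(4), -13)) = -416*(15042 - 91*(-41 + 9*4)/(-5 + 4)) = -416*(15042 - 91*(-41 + 36)/(-1)) = -416*(15042 - 91*(-1)*(-5)) = -416*(15042 - 13*35) = -416*(15042 - 455) = -416*14587 = -6068192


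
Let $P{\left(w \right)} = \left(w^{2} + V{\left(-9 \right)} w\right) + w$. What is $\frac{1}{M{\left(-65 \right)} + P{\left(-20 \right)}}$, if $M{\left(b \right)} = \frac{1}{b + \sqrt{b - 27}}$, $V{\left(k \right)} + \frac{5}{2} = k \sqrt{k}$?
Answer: $\frac{2 \sqrt{23} + 65 i}{-35100 + 27949 i + \sqrt{23} \left(860 + 1080 i\right)} \approx 0.00090241 - 0.0011333 i$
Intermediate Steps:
$V{\left(k \right)} = - \frac{5}{2} + k^{\frac{3}{2}}$ ($V{\left(k \right)} = - \frac{5}{2} + k \sqrt{k} = - \frac{5}{2} + k^{\frac{3}{2}}$)
$P{\left(w \right)} = w + w^{2} + w \left(- \frac{5}{2} - 27 i\right)$ ($P{\left(w \right)} = \left(w^{2} + \left(- \frac{5}{2} + \left(-9\right)^{\frac{3}{2}}\right) w\right) + w = \left(w^{2} + \left(- \frac{5}{2} - 27 i\right) w\right) + w = \left(w^{2} + w \left(- \frac{5}{2} - 27 i\right)\right) + w = w + w^{2} + w \left(- \frac{5}{2} - 27 i\right)$)
$M{\left(b \right)} = \frac{1}{b + \sqrt{-27 + b}}$
$\frac{1}{M{\left(-65 \right)} + P{\left(-20 \right)}} = \frac{1}{\frac{1}{-65 + \sqrt{-27 - 65}} + \frac{1}{2} \left(-20\right) \left(-3 - 54 i + 2 \left(-20\right)\right)} = \frac{1}{\frac{1}{-65 + \sqrt{-92}} + \frac{1}{2} \left(-20\right) \left(-3 - 54 i - 40\right)} = \frac{1}{\frac{1}{-65 + 2 i \sqrt{23}} + \frac{1}{2} \left(-20\right) \left(-43 - 54 i\right)} = \frac{1}{\frac{1}{-65 + 2 i \sqrt{23}} + \left(430 + 540 i\right)} = \frac{1}{430 + \frac{1}{-65 + 2 i \sqrt{23}} + 540 i}$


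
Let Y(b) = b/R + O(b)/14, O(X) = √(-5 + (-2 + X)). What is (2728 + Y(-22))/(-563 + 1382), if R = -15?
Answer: 40942/12285 + I*√29/11466 ≈ 3.3327 + 0.00046966*I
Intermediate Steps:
O(X) = √(-7 + X)
Y(b) = -b/15 + √(-7 + b)/14 (Y(b) = b/(-15) + √(-7 + b)/14 = b*(-1/15) + √(-7 + b)*(1/14) = -b/15 + √(-7 + b)/14)
(2728 + Y(-22))/(-563 + 1382) = (2728 + (-1/15*(-22) + √(-7 - 22)/14))/(-563 + 1382) = (2728 + (22/15 + √(-29)/14))/819 = (2728 + (22/15 + (I*√29)/14))*(1/819) = (2728 + (22/15 + I*√29/14))*(1/819) = (40942/15 + I*√29/14)*(1/819) = 40942/12285 + I*√29/11466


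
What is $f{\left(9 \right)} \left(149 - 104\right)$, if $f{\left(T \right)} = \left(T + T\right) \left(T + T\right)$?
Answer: $14580$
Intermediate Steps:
$f{\left(T \right)} = 4 T^{2}$ ($f{\left(T \right)} = 2 T 2 T = 4 T^{2}$)
$f{\left(9 \right)} \left(149 - 104\right) = 4 \cdot 9^{2} \left(149 - 104\right) = 4 \cdot 81 \cdot 45 = 324 \cdot 45 = 14580$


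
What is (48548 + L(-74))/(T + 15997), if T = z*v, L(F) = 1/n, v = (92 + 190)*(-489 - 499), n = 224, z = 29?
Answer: -10874753/1806306208 ≈ -0.0060204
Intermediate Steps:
v = -278616 (v = 282*(-988) = -278616)
L(F) = 1/224
T = -8079864 (T = 29*(-278616) = -8079864)
(48548 + L(-74))/(T + 15997) = (48548 + 1/224)/(-8079864 + 15997) = (10874753/224)/(-8063867) = (10874753/224)*(-1/8063867) = -10874753/1806306208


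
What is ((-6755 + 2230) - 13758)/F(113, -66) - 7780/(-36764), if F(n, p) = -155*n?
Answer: 202105728/160980365 ≈ 1.2555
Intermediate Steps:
((-6755 + 2230) - 13758)/F(113, -66) - 7780/(-36764) = ((-6755 + 2230) - 13758)/((-155*113)) - 7780/(-36764) = (-4525 - 13758)/(-17515) - 7780*(-1/36764) = -18283*(-1/17515) + 1945/9191 = 18283/17515 + 1945/9191 = 202105728/160980365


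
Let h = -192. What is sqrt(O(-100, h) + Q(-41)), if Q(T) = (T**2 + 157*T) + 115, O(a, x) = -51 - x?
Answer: 30*I*sqrt(5) ≈ 67.082*I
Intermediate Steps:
Q(T) = 115 + T**2 + 157*T
sqrt(O(-100, h) + Q(-41)) = sqrt((-51 - 1*(-192)) + (115 + (-41)**2 + 157*(-41))) = sqrt((-51 + 192) + (115 + 1681 - 6437)) = sqrt(141 - 4641) = sqrt(-4500) = 30*I*sqrt(5)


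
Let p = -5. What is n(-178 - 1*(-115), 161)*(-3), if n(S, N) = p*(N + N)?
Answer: 4830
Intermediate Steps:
n(S, N) = -10*N (n(S, N) = -5*(N + N) = -10*N)
n(-178 - 1*(-115), 161)*(-3) = -10*161*(-3) = -1610*(-3) = 4830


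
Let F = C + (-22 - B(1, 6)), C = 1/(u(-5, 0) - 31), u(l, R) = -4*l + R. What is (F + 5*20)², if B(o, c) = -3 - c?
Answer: 913936/121 ≈ 7553.2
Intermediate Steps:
u(l, R) = R - 4*l
C = -1/11 (C = 1/((0 - 4*(-5)) - 31) = 1/((0 + 20) - 31) = 1/(20 - 31) = 1/(-11) = -1/11 ≈ -0.090909)
F = -144/11 (F = -1/11 + (-22 - (-3 - 1*6)) = -1/11 + (-22 - (-3 - 6)) = -1/11 + (-22 - 1*(-9)) = -1/11 + (-22 + 9) = -1/11 - 13 = -144/11 ≈ -13.091)
(F + 5*20)² = (-144/11 + 5*20)² = (-144/11 + 100)² = (956/11)² = 913936/121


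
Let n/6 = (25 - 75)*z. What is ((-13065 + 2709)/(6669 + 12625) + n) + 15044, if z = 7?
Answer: 124865590/9647 ≈ 12943.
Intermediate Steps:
n = -2100 (n = 6*((25 - 75)*7) = 6*(-50*7) = 6*(-350) = -2100)
((-13065 + 2709)/(6669 + 12625) + n) + 15044 = ((-13065 + 2709)/(6669 + 12625) - 2100) + 15044 = (-10356/19294 - 2100) + 15044 = (-10356*1/19294 - 2100) + 15044 = (-5178/9647 - 2100) + 15044 = -20263878/9647 + 15044 = 124865590/9647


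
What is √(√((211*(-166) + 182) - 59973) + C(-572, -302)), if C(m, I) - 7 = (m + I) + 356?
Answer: √(-511 + I*√94817) ≈ 6.5424 + 23.533*I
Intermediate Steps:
C(m, I) = 363 + I + m (C(m, I) = 7 + ((m + I) + 356) = 7 + ((I + m) + 356) = 7 + (356 + I + m) = 363 + I + m)
√(√((211*(-166) + 182) - 59973) + C(-572, -302)) = √(√((211*(-166) + 182) - 59973) + (363 - 302 - 572)) = √(√((-35026 + 182) - 59973) - 511) = √(√(-34844 - 59973) - 511) = √(√(-94817) - 511) = √(I*√94817 - 511) = √(-511 + I*√94817)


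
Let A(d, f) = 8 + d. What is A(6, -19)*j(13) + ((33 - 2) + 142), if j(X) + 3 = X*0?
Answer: 131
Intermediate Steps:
j(X) = -3 (j(X) = -3 + X*0 = -3 + 0 = -3)
A(6, -19)*j(13) + ((33 - 2) + 142) = (8 + 6)*(-3) + ((33 - 2) + 142) = 14*(-3) + (31 + 142) = -42 + 173 = 131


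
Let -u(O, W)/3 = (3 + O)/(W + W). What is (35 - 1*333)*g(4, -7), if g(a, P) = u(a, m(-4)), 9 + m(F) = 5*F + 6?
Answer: -3129/23 ≈ -136.04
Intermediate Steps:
m(F) = -3 + 5*F (m(F) = -9 + (5*F + 6) = -9 + (6 + 5*F) = -3 + 5*F)
u(O, W) = -3*(3 + O)/(2*W) (u(O, W) = -3*(3 + O)/(W + W) = -3*(3 + O)/(2*W))
g(a, P) = 9/46 + 3*a/46 (g(a, P) = 3*(-3 - a)/(2*(-3 + 5*(-4))) = 3*(-3 - a)/(2*(-3 - 20)) = (3/2)*(-3 - a)/(-23) = (3/2)*(-1/23)*(-3 - a) = 9/46 + 3*a/46)
(35 - 1*333)*g(4, -7) = (35 - 1*333)*(9/46 + (3/46)*4) = (35 - 333)*(9/46 + 6/23) = -298*21/46 = -3129/23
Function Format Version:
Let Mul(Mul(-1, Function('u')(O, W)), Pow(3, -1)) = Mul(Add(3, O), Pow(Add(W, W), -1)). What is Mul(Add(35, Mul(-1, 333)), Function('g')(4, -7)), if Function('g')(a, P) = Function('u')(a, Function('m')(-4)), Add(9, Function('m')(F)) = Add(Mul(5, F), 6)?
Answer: Rational(-3129, 23) ≈ -136.04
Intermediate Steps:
Function('m')(F) = Add(-3, Mul(5, F)) (Function('m')(F) = Add(-9, Add(Mul(5, F), 6)) = Add(-9, Add(6, Mul(5, F))) = Add(-3, Mul(5, F)))
Function('u')(O, W) = Mul(Rational(-3, 2), Pow(W, -1), Add(3, O)) (Function('u')(O, W) = Mul(-3, Mul(Add(3, O), Pow(Add(W, W), -1))) = Mul(-3, Mul(Add(3, O), Pow(Mul(2, W), -1))) = Mul(-3, Mul(Add(3, O), Mul(Rational(1, 2), Pow(W, -1)))) = Mul(-3, Mul(Rational(1, 2), Pow(W, -1), Add(3, O))) = Mul(Rational(-3, 2), Pow(W, -1), Add(3, O)))
Function('g')(a, P) = Add(Rational(9, 46), Mul(Rational(3, 46), a)) (Function('g')(a, P) = Mul(Rational(3, 2), Pow(Add(-3, Mul(5, -4)), -1), Add(-3, Mul(-1, a))) = Mul(Rational(3, 2), Pow(Add(-3, -20), -1), Add(-3, Mul(-1, a))) = Mul(Rational(3, 2), Pow(-23, -1), Add(-3, Mul(-1, a))) = Mul(Rational(3, 2), Rational(-1, 23), Add(-3, Mul(-1, a))) = Add(Rational(9, 46), Mul(Rational(3, 46), a)))
Mul(Add(35, Mul(-1, 333)), Function('g')(4, -7)) = Mul(Add(35, Mul(-1, 333)), Add(Rational(9, 46), Mul(Rational(3, 46), 4))) = Mul(Add(35, -333), Add(Rational(9, 46), Rational(6, 23))) = Mul(-298, Rational(21, 46)) = Rational(-3129, 23)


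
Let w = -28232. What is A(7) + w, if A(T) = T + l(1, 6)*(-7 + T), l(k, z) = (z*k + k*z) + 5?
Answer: -28225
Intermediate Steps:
l(k, z) = 5 + 2*k*z (l(k, z) = (k*z + k*z) + 5 = 2*k*z + 5 = 5 + 2*k*z)
A(T) = -119 + 18*T (A(T) = T + (5 + 2*1*6)*(-7 + T) = T + (5 + 12)*(-7 + T) = T + 17*(-7 + T) = T + (-119 + 17*T) = -119 + 18*T)
A(7) + w = (-119 + 18*7) - 28232 = (-119 + 126) - 28232 = 7 - 28232 = -28225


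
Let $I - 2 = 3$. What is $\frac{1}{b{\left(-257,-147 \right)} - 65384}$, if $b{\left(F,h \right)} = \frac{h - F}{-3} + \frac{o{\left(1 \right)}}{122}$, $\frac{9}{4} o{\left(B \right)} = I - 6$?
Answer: $- \frac{549}{35915948} \approx -1.5286 \cdot 10^{-5}$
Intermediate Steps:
$I = 5$ ($I = 2 + 3 = 5$)
$o{\left(B \right)} = - \frac{4}{9}$ ($o{\left(B \right)} = \frac{4 \left(5 - 6\right)}{9} = \frac{4}{9} \left(-1\right) = - \frac{4}{9}$)
$b{\left(F,h \right)} = - \frac{2}{549} - \frac{h}{3} + \frac{F}{3}$ ($b{\left(F,h \right)} = \frac{h - F}{-3} - \frac{4}{9 \cdot 122} = \left(h - F\right) \left(- \frac{1}{3}\right) - \frac{2}{549} = \left(- \frac{h}{3} + \frac{F}{3}\right) - \frac{2}{549} = - \frac{2}{549} - \frac{h}{3} + \frac{F}{3}$)
$\frac{1}{b{\left(-257,-147 \right)} - 65384} = \frac{1}{\left(- \frac{2}{549} - -49 + \frac{1}{3} \left(-257\right)\right) - 65384} = \frac{1}{\left(- \frac{2}{549} + 49 - \frac{257}{3}\right) - 65384} = \frac{1}{- \frac{20132}{549} - 65384} = \frac{1}{- \frac{35915948}{549}} = - \frac{549}{35915948}$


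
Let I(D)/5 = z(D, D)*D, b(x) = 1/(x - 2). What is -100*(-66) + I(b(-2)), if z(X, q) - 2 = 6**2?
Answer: 13105/2 ≈ 6552.5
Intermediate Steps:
z(X, q) = 38 (z(X, q) = 2 + 6**2 = 2 + 36 = 38)
b(x) = 1/(-2 + x)
I(D) = 190*D (I(D) = 5*(38*D) = 190*D)
-100*(-66) + I(b(-2)) = -100*(-66) + 190/(-2 - 2) = 6600 + 190/(-4) = 6600 + 190*(-1/4) = 6600 - 95/2 = 13105/2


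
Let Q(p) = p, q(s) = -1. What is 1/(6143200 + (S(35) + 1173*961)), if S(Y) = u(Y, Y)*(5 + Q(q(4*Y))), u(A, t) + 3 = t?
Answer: 1/7270581 ≈ 1.3754e-7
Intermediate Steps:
u(A, t) = -3 + t
S(Y) = -12 + 4*Y (S(Y) = (-3 + Y)*(5 - 1) = (-3 + Y)*4 = -12 + 4*Y)
1/(6143200 + (S(35) + 1173*961)) = 1/(6143200 + ((-12 + 4*35) + 1173*961)) = 1/(6143200 + ((-12 + 140) + 1127253)) = 1/(6143200 + (128 + 1127253)) = 1/(6143200 + 1127381) = 1/7270581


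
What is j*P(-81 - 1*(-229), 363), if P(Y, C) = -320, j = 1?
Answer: -320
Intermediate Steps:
j*P(-81 - 1*(-229), 363) = 1*(-320) = -320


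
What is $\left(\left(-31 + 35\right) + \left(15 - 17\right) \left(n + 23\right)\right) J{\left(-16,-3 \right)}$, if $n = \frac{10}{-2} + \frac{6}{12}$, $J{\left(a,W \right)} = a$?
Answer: $528$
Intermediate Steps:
$n = - \frac{9}{2}$ ($n = 10 \left(- \frac{1}{2}\right) + 6 \cdot \frac{1}{12} = -5 + \frac{1}{2} = - \frac{9}{2} \approx -4.5$)
$\left(\left(-31 + 35\right) + \left(15 - 17\right) \left(n + 23\right)\right) J{\left(-16,-3 \right)} = \left(\left(-31 + 35\right) + \left(15 - 17\right) \left(- \frac{9}{2} + 23\right)\right) \left(-16\right) = \left(4 - 37\right) \left(-16\right) = \left(-33\right) \left(-16\right) = 528$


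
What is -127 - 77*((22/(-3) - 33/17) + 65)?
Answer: -225311/51 ≈ -4417.9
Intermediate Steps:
-127 - 77*((22/(-3) - 33/17) + 65) = -127 - 77*((22*(-1/3) - 33*1/17) + 65) = -127 - 77*((-22/3 - 33/17) + 65) = -127 - 77*(-473/51 + 65) = -127 - 77*2842/51 = -127 - 218834/51 = -225311/51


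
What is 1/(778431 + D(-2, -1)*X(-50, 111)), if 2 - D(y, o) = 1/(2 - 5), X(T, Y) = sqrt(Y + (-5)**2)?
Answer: 7005879/5453593389185 - 42*sqrt(34)/5453593389185 ≈ 1.2846e-6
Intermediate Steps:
X(T, Y) = sqrt(25 + Y) (X(T, Y) = sqrt(Y + 25) = sqrt(25 + Y))
D(y, o) = 7/3 (D(y, o) = 2 - 1/(2 - 5) = 2 - 1/(-3) = 2 - 1*(-1/3) = 2 + 1/3 = 7/3)
1/(778431 + D(-2, -1)*X(-50, 111)) = 1/(778431 + 7*sqrt(25 + 111)/3) = 1/(778431 + 7*sqrt(136)/3) = 1/(778431 + 7*(2*sqrt(34))/3) = 1/(778431 + 14*sqrt(34)/3)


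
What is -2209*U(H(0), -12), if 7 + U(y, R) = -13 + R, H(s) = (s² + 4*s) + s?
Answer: 70688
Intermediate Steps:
H(s) = s² + 5*s
U(y, R) = -20 + R (U(y, R) = -7 + (-13 + R) = -20 + R)
-2209*U(H(0), -12) = -2209*(-20 - 12) = -2209*(-32) = 70688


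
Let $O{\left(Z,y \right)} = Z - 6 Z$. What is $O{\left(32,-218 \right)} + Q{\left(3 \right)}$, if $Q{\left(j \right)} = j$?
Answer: $-157$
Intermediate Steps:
$O{\left(Z,y \right)} = - 5 Z$
$O{\left(32,-218 \right)} + Q{\left(3 \right)} = \left(-5\right) 32 + 3 = -160 + 3 = -157$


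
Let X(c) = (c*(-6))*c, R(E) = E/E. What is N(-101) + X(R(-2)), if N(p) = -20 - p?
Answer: 75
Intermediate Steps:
R(E) = 1
X(c) = -6*c**2 (X(c) = (-6*c)*c = -6*c**2)
N(-101) + X(R(-2)) = (-20 - 1*(-101)) - 6*1**2 = (-20 + 101) - 6*1 = 81 - 6 = 75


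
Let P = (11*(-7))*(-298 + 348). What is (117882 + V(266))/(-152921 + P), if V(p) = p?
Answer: -118148/156771 ≈ -0.75363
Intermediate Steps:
P = -3850 (P = -77*50 = -3850)
(117882 + V(266))/(-152921 + P) = (117882 + 266)/(-152921 - 3850) = 118148/(-156771) = 118148*(-1/156771) = -118148/156771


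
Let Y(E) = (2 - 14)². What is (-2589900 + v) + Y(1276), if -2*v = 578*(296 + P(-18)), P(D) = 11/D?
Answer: -48152221/18 ≈ -2.6751e+6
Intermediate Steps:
Y(E) = 144 (Y(E) = (-12)² = 144)
v = -1536613/18 (v = -289*(296 + 11/(-18)) = -289*(296 + 11*(-1/18)) = -289*(296 - 11/18) = -289*5317/18 = -½*1536613/9 = -1536613/18 ≈ -85367.)
(-2589900 + v) + Y(1276) = (-2589900 - 1536613/18) + 144 = -48154813/18 + 144 = -48152221/18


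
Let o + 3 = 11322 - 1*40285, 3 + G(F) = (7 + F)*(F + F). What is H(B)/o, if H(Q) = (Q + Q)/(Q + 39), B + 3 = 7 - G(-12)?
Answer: -113/1071742 ≈ -0.00010544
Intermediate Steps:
G(F) = -3 + 2*F*(7 + F) (G(F) = -3 + (7 + F)*(F + F) = -3 + (7 + F)*(2*F) = -3 + 2*F*(7 + F))
o = -28966 (o = -3 + (11322 - 1*40285) = -3 + (11322 - 40285) = -3 - 28963 = -28966)
B = -113 (B = -3 + (7 - (-3 + 2*(-12)² + 14*(-12))) = -3 + (7 - (-3 + 2*144 - 168)) = -3 + (7 - (-3 + 288 - 168)) = -3 + (7 - 1*117) = -3 + (7 - 117) = -3 - 110 = -113)
H(Q) = 2*Q/(39 + Q) (H(Q) = (2*Q)/(39 + Q) = 2*Q/(39 + Q))
H(B)/o = (2*(-113)/(39 - 113))/(-28966) = (2*(-113)/(-74))*(-1/28966) = (2*(-113)*(-1/74))*(-1/28966) = (113/37)*(-1/28966) = -113/1071742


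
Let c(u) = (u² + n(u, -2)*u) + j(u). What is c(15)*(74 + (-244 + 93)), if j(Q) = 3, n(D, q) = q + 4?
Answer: -19866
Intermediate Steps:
n(D, q) = 4 + q
c(u) = 3 + u² + 2*u (c(u) = (u² + (4 - 2)*u) + 3 = (u² + 2*u) + 3 = 3 + u² + 2*u)
c(15)*(74 + (-244 + 93)) = (3 + 15² + 2*15)*(74 + (-244 + 93)) = (3 + 225 + 30)*(74 - 151) = 258*(-77) = -19866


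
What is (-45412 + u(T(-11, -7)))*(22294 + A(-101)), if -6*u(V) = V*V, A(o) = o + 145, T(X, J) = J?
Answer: -1014595683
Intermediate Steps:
A(o) = 145 + o
u(V) = -V²/6 (u(V) = -V*V/6 = -V²/6)
(-45412 + u(T(-11, -7)))*(22294 + A(-101)) = (-45412 - ⅙*(-7)²)*(22294 + (145 - 101)) = (-45412 - ⅙*49)*(22294 + 44) = (-45412 - 49/6)*22338 = -272521/6*22338 = -1014595683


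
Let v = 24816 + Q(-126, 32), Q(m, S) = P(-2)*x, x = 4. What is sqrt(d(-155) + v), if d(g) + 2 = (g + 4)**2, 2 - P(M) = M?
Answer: sqrt(47631) ≈ 218.25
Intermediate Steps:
P(M) = 2 - M
d(g) = -2 + (4 + g)**2 (d(g) = -2 + (g + 4)**2 = -2 + (4 + g)**2)
Q(m, S) = 16 (Q(m, S) = (2 - 1*(-2))*4 = (2 + 2)*4 = 4*4 = 16)
v = 24832 (v = 24816 + 16 = 24832)
sqrt(d(-155) + v) = sqrt((-2 + (4 - 155)**2) + 24832) = sqrt((-2 + (-151)**2) + 24832) = sqrt((-2 + 22801) + 24832) = sqrt(22799 + 24832) = sqrt(47631)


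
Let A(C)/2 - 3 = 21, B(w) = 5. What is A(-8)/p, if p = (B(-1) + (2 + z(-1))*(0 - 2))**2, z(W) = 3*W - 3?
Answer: 48/169 ≈ 0.28402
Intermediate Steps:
z(W) = -3 + 3*W
A(C) = 48 (A(C) = 6 + 2*21 = 6 + 42 = 48)
p = 169 (p = (5 + (2 + (-3 + 3*(-1)))*(0 - 2))**2 = (5 + (2 + (-3 - 3))*(-2))**2 = (5 + (2 - 6)*(-2))**2 = (5 - 4*(-2))**2 = (5 + 8)**2 = 13**2 = 169)
A(-8)/p = 48/169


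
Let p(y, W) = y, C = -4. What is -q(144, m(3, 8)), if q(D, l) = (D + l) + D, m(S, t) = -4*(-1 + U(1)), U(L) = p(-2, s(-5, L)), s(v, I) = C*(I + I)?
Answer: -300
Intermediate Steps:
s(v, I) = -8*I (s(v, I) = -4*(I + I) = -8*I)
U(L) = -2
m(S, t) = 12 (m(S, t) = -4*(-1 - 2) = -4*(-3) = 12)
q(D, l) = l + 2*D
-q(144, m(3, 8)) = -(12 + 2*144) = -(12 + 288) = -1*300 = -300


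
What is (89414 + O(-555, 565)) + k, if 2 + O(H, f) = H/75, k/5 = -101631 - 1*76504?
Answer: -4006352/5 ≈ -8.0127e+5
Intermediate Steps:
k = -890675 (k = 5*(-101631 - 1*76504) = 5*(-101631 - 76504) = 5*(-178135) = -890675)
O(H, f) = -2 + H/75
(89414 + O(-555, 565)) + k = (89414 + (-2 + (1/75)*(-555))) - 890675 = (89414 + (-2 - 37/5)) - 890675 = (89414 - 47/5) - 890675 = 447023/5 - 890675 = -4006352/5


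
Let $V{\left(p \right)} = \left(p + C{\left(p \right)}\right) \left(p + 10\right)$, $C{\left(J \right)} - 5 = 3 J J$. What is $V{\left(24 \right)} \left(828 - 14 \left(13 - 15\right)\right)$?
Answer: $51135728$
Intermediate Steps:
$C{\left(J \right)} = 5 + 3 J^{2}$ ($C{\left(J \right)} = 5 + 3 J J = 5 + 3 J^{2}$)
$V{\left(p \right)} = \left(10 + p\right) \left(5 + p + 3 p^{2}\right)$ ($V{\left(p \right)} = \left(p + \left(5 + 3 p^{2}\right)\right) \left(p + 10\right) = \left(5 + p + 3 p^{2}\right) \left(10 + p\right) = \left(10 + p\right) \left(5 + p + 3 p^{2}\right)$)
$V{\left(24 \right)} \left(828 - 14 \left(13 - 15\right)\right) = \left(50 + 3 \cdot 24^{3} + 15 \cdot 24 + 31 \cdot 24^{2}\right) \left(828 - 14 \left(13 - 15\right)\right) = \left(50 + 3 \cdot 13824 + 360 + 31 \cdot 576\right) \left(828 - -28\right) = \left(50 + 41472 + 360 + 17856\right) \left(828 + 28\right) = 59738 \cdot 856 = 51135728$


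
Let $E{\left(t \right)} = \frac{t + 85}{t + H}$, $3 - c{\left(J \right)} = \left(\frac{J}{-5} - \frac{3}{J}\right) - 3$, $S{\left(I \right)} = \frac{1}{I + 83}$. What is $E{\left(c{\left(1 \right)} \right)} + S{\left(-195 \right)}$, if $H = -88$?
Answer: $- \frac{26573}{22064} \approx -1.2044$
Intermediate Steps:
$S{\left(I \right)} = \frac{1}{83 + I}$
$c{\left(J \right)} = 6 + \frac{3}{J} + \frac{J}{5}$ ($c{\left(J \right)} = 3 - \left(\left(\frac{J}{-5} - \frac{3}{J}\right) - 3\right) = 3 - \left(\left(J \left(- \frac{1}{5}\right) - \frac{3}{J}\right) - 3\right) = 3 - \left(\left(- \frac{J}{5} - \frac{3}{J}\right) - 3\right) = 3 - \left(\left(- \frac{3}{J} - \frac{J}{5}\right) - 3\right) = 3 - \left(-3 - \frac{3}{J} - \frac{J}{5}\right) = 3 + \left(3 + \frac{3}{J} + \frac{J}{5}\right) = 6 + \frac{3}{J} + \frac{J}{5}$)
$E{\left(t \right)} = \frac{85 + t}{-88 + t}$ ($E{\left(t \right)} = \frac{t + 85}{t - 88} = \frac{85 + t}{-88 + t}$)
$E{\left(c{\left(1 \right)} \right)} + S{\left(-195 \right)} = \frac{85 + \left(6 + \frac{3}{1} + \frac{1}{5} \cdot 1\right)}{-88 + \left(6 + \frac{3}{1} + \frac{1}{5} \cdot 1\right)} + \frac{1}{83 - 195} = \frac{85 + \left(6 + 3 \cdot 1 + \frac{1}{5}\right)}{-88 + \left(6 + 3 \cdot 1 + \frac{1}{5}\right)} + \frac{1}{-112} = \frac{85 + \left(6 + 3 + \frac{1}{5}\right)}{-88 + \left(6 + 3 + \frac{1}{5}\right)} - \frac{1}{112} = \frac{85 + \frac{46}{5}}{-88 + \frac{46}{5}} - \frac{1}{112} = \frac{1}{- \frac{394}{5}} \cdot \frac{471}{5} - \frac{1}{112} = \left(- \frac{5}{394}\right) \frac{471}{5} - \frac{1}{112} = - \frac{471}{394} - \frac{1}{112} = - \frac{26573}{22064}$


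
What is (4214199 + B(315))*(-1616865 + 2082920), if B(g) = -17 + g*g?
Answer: 2010284899385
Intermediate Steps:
B(g) = -17 + g²
(4214199 + B(315))*(-1616865 + 2082920) = (4214199 + (-17 + 315²))*(-1616865 + 2082920) = (4214199 + (-17 + 99225))*466055 = (4214199 + 99208)*466055 = 4313407*466055 = 2010284899385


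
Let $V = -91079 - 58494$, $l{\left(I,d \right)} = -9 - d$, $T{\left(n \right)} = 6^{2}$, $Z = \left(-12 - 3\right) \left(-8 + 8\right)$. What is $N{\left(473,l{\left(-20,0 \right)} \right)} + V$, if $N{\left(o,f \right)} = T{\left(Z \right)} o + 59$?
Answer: $-132486$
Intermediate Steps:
$Z = 0$ ($Z = \left(-15\right) 0 = 0$)
$T{\left(n \right)} = 36$
$N{\left(o,f \right)} = 59 + 36 o$ ($N{\left(o,f \right)} = 36 o + 59 = 59 + 36 o$)
$V = -149573$ ($V = -91079 - 58494 = -149573$)
$N{\left(473,l{\left(-20,0 \right)} \right)} + V = \left(59 + 36 \cdot 473\right) - 149573 = \left(59 + 17028\right) - 149573 = 17087 - 149573 = -132486$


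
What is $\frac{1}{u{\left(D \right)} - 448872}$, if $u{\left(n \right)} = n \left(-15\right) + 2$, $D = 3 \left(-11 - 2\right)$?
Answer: $- \frac{1}{448285} \approx -2.2307 \cdot 10^{-6}$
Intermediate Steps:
$D = -39$ ($D = 3 \left(-13\right) = -39$)
$u{\left(n \right)} = 2 - 15 n$ ($u{\left(n \right)} = - 15 n + 2 = 2 - 15 n$)
$\frac{1}{u{\left(D \right)} - 448872} = \frac{1}{\left(2 - -585\right) - 448872} = \frac{1}{\left(2 + 585\right) - 448872} = \frac{1}{587 - 448872} = \frac{1}{-448285} = - \frac{1}{448285}$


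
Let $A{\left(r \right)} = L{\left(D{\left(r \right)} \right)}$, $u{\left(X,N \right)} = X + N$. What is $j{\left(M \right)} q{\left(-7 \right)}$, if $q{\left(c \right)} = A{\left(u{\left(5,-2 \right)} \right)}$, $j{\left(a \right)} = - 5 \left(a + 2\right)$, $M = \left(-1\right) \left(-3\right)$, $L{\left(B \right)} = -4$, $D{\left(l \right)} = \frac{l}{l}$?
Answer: $100$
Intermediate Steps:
$D{\left(l \right)} = 1$
$u{\left(X,N \right)} = N + X$
$M = 3$
$j{\left(a \right)} = -10 - 5 a$ ($j{\left(a \right)} = - 5 \left(2 + a\right) = -10 - 5 a$)
$A{\left(r \right)} = -4$
$q{\left(c \right)} = -4$
$j{\left(M \right)} q{\left(-7 \right)} = \left(-10 - 15\right) \left(-4\right) = \left(-25\right) \left(-4\right) = 100$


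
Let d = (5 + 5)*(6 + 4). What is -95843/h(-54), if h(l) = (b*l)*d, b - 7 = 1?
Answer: 95843/43200 ≈ 2.2186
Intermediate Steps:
b = 8 (b = 7 + 1 = 8)
d = 100 (d = 10*10 = 100)
h(l) = 800*l (h(l) = (8*l)*100 = 800*l)
-95843/h(-54) = -95843/(800*(-54)) = -95843/(-43200) = -95843*(-1/43200) = 95843/43200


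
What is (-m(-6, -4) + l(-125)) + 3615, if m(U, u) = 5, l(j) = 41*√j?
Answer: 3610 + 205*I*√5 ≈ 3610.0 + 458.39*I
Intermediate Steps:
(-m(-6, -4) + l(-125)) + 3615 = (-1*5 + 41*√(-125)) + 3615 = (-5 + 41*(5*I*√5)) + 3615 = (-5 + 205*I*√5) + 3615 = 3610 + 205*I*√5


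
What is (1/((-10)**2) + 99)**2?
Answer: 98029801/10000 ≈ 9803.0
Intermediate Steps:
(1/((-10)**2) + 99)**2 = (1/100 + 99)**2 = (9901/100)**2 = 98029801/10000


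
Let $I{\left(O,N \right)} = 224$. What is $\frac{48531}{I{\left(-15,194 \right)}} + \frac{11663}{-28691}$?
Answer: $\frac{198541487}{918112} \approx 216.25$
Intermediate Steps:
$\frac{48531}{I{\left(-15,194 \right)}} + \frac{11663}{-28691} = \frac{48531}{224} + \frac{11663}{-28691} = 48531 \cdot \frac{1}{224} + 11663 \left(- \frac{1}{28691}\right) = \frac{6933}{32} - \frac{11663}{28691} = \frac{198541487}{918112}$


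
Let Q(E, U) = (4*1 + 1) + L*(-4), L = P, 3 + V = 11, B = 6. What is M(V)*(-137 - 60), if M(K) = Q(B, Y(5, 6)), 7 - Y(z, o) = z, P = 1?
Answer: -197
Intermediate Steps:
Y(z, o) = 7 - z
V = 8 (V = -3 + 11 = 8)
L = 1
Q(E, U) = 1 (Q(E, U) = (4*1 + 1) + 1*(-4) = (4 + 1) - 4 = 5 - 4 = 1)
M(K) = 1
M(V)*(-137 - 60) = 1*(-137 - 60) = 1*(-197) = -197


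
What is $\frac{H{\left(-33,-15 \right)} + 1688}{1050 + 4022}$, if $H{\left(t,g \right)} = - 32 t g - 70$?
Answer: $- \frac{7111}{2536} \approx -2.804$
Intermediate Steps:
$H{\left(t,g \right)} = -70 - 32 g t$ ($H{\left(t,g \right)} = - 32 g t - 70 = -70 - 32 g t$)
$\frac{H{\left(-33,-15 \right)} + 1688}{1050 + 4022} = \frac{\left(-70 - \left(-480\right) \left(-33\right)\right) + 1688}{1050 + 4022} = \frac{\left(-70 - 15840\right) + 1688}{5072} = \left(-15910 + 1688\right) \frac{1}{5072} = \left(-14222\right) \frac{1}{5072} = - \frac{7111}{2536}$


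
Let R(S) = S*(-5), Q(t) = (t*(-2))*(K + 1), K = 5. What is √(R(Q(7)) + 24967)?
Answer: √25387 ≈ 159.33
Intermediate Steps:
Q(t) = -12*t (Q(t) = (t*(-2))*(5 + 1) = -2*t*6 = -12*t)
R(S) = -5*S
√(R(Q(7)) + 24967) = √(-(-60)*7 + 24967) = √(-5*(-84) + 24967) = √(420 + 24967) = √25387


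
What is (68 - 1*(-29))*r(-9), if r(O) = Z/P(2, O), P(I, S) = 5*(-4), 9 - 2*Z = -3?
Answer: -291/10 ≈ -29.100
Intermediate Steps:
Z = 6 (Z = 9/2 - ½*(-3) = 9/2 + 3/2 = 6)
P(I, S) = -20
r(O) = -3/10 (r(O) = 6/(-20) = 6*(-1/20) = -3/10)
(68 - 1*(-29))*r(-9) = (68 - 1*(-29))*(-3/10) = (68 + 29)*(-3/10) = 97*(-3/10) = -291/10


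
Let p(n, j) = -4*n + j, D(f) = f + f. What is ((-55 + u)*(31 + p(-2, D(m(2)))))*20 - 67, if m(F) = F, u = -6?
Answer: -52527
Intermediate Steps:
D(f) = 2*f
p(n, j) = j - 4*n
((-55 + u)*(31 + p(-2, D(m(2)))))*20 - 67 = ((-55 - 6)*(31 + (2*2 - 4*(-2))))*20 - 67 = -61*(31 + (4 + 8))*20 - 67 = -61*(31 + 12)*20 - 67 = -61*43*20 - 67 = -2623*20 - 67 = -52460 - 67 = -52527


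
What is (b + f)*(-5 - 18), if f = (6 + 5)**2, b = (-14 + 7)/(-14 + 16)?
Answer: -5405/2 ≈ -2702.5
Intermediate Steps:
b = -7/2 ≈ -3.5000
f = 121 (f = 11**2 = 121)
(b + f)*(-5 - 18) = (-7/2 + 121)*(-5 - 18) = (235/2)*(-23) = -5405/2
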